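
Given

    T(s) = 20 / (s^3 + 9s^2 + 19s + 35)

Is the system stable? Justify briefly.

stable

The denominator s^3 + 9s^2 + 19s + 35 factors as (s + 7)(s^2 + 2s + 5), giving poles at s = -7, -1 + 2j, -1 - 2j.
Since all poles lie strictly in the left half-plane, the system is stable.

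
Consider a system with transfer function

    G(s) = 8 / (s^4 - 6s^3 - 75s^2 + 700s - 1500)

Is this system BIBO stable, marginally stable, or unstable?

The denominator s^4 - 6s^3 - 75s^2 + 700s - 1500 factors as (s + 10)(s - 5)^2(s - 6), giving poles at s = -10, 5, 6, 5.
Since the pole(s) at s = 5, 6, 5 lie in the right half-plane, the system is unstable.

unstable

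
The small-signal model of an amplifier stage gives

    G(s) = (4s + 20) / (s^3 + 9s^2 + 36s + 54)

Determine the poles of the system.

The poles are the roots of the denominator s^3 + 9s^2 + 36s + 54 = 0.
Trying s = -3: the polynomial evaluates to 0, so (s + 3) is a factor.
Dividing out leaves s^2 + 6s + 18 = 0.
The quadratic formula then gives s = -3 ± 3j.

s = -3 + 3j, -3 - 3j, -3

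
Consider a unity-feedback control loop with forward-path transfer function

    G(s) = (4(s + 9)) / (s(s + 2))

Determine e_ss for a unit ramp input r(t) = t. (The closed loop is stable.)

G(s) has one pole at the origin.
This is a Type 1 system. Kv = lim_{s→0} s·G(s) = 36/2 = 18.
e_ss = 1/Kv = 1/(18) = 1/18 ≈ 0.05556.

e_ss = 0.05556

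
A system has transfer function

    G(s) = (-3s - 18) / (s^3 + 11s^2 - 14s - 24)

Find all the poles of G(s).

The poles are the roots of the denominator s^3 + 11s^2 - 14s - 24 = 0.
Trying s = -1: the polynomial evaluates to 0, so (s + 1) is a factor.
Dividing out leaves s^2 + 10s - 24 = 0.
Factoring the quadratic: (s + 12)(s - 2) = 0.

s = -1, -12, 2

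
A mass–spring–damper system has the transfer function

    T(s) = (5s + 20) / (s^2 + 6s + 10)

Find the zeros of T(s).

Set the numerator to zero: 5s + 20 = 0, i.e. 5·(s + 4) = 0.
So s = -4.

s = -4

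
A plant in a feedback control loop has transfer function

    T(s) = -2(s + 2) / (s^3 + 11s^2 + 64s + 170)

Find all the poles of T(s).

The poles are the roots of the denominator s^3 + 11s^2 + 64s + 170 = 0.
Trying s = -5: the polynomial evaluates to 0, so (s + 5) is a factor.
Dividing out leaves s^2 + 6s + 34 = 0.
The quadratic formula then gives s = -3 ± 5j.

s = -3 + 5j, -3 - 5j, -5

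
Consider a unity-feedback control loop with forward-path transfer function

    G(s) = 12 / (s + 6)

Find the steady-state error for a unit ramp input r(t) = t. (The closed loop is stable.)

G(s) has no poles at the origin.
This is a Type 0 system; Kv = lim_{s→0} s·G(s) = 0, so the steady-state error for a ramp input is infinite.

e_ss = ∞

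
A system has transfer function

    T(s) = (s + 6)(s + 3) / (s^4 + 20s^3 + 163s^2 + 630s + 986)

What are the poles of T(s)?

s = -5 + 3j, -5 - 3j, -5 + 2j, -5 - 2j

The poles are the roots of the denominator s^4 + 20s^3 + 163s^2 + 630s + 986 = 0.
No real roots exist; factor into two real quadratics: (s^2 + 10s + 34)(s^2 + 10s + 29) = 0.
Each quadratic gives a conjugate pair via the quadratic formula.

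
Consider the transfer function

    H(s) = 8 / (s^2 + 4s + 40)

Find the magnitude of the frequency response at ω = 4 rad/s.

Substitute s = j4: numerator = 8, denominator = 24 + j16.
|H(j4)| = |8| / |24 + j16| = 8 / 28.844 ≈ 0.2774.

|H(j4)| ≈ 0.2774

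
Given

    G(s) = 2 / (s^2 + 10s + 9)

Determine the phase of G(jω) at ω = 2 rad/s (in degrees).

At s = j2: numerator = 2, denominator = 5 + j20.
∠G = ∠num − ∠den = 0° − (75.964°) = -75.96°.

∠G(j2) ≈ -75.96°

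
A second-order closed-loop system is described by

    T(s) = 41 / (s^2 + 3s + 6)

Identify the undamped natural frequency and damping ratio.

Compare the denominator to the standard form s^2 + 2ζωₙs + ωₙ².
ωₙ² = 6, so ωₙ = √6 ≈ 2.449 rad/s.
2ζωₙ = 3, so ζ = 3/(2·√6) ≈ 0.6124.

ωₙ ≈ 2.449 rad/s, ζ ≈ 0.6124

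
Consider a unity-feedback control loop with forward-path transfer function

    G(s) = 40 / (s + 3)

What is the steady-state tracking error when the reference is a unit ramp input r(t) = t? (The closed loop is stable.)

e_ss = ∞

G(s) has no poles at the origin.
This is a Type 0 system; Kv = lim_{s→0} s·G(s) = 0, so the steady-state error for a ramp input is infinite.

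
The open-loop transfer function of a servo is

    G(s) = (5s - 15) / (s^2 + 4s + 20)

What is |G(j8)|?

|G(j8)| ≈ 0.7852

Substitute s = j8: numerator = -15 + j40, denominator = -44 + j32.
|G(j8)| = |-15 + j40| / |-44 + j32| = 42.720 / 54.406 ≈ 0.7852.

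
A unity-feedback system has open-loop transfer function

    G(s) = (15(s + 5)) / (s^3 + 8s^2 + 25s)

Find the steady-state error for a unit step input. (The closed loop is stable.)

G(s) has one pole at the origin.
This is a Type 1 system; for a step input the steady-state error is zero.

e_ss = 0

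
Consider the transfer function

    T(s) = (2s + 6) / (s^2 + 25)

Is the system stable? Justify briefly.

The denominator s^2 + 25 factors as (s^2 + 25), giving poles at s = 5j, -5j.
Since the simple pole(s) at s = ±5j lie on the jω-axis with none in the right half-plane, the system is marginally stable.

marginally stable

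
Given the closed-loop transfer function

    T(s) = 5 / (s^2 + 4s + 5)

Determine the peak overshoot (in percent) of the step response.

%OS ≈ 0.187%

Comparing s^2 + 4s + 5 to s^2 + 2ζωₙs + ωₙ²: ωₙ = √5 ≈ 2.236 rad/s and ζ = 4/(2·√5) ≈ 0.8944.
%OS = 100·exp(−πζ/√(1−ζ²)) = 100·exp(−π·0.8944/√(1−0.8944²)) ≈ 0.187%.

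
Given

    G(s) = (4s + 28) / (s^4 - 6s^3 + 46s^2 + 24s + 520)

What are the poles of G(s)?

The poles are the roots of the denominator s^4 - 6s^3 + 46s^2 + 24s + 520 = 0.
No real roots exist; factor into two real quadratics: (s^2 - 8s + 52)(s^2 + 2s + 10) = 0.
Each quadratic gives a conjugate pair via the quadratic formula.

s = 4 ± 6j, -1 ± 3j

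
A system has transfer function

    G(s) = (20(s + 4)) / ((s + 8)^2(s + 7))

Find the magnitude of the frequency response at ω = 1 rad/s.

Substitute s = j1: numerator = 80 + j20, denominator = 425 + j175.
|G(j1)| = |80 + j20| / |425 + j175| = 82.462 / 459.62 ≈ 0.1794.

|G(j1)| ≈ 0.1794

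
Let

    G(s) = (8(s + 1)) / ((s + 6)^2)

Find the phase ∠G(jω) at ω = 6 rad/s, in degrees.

At s = j6: numerator = 8 + j48, denominator = j72.
∠G = ∠num − ∠den = 80.538° − (90°) = -9.462°.

∠G(j6) ≈ -9.462°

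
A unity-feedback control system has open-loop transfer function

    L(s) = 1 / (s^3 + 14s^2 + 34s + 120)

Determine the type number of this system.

The denominator has no factor of s at the origin — no free integrator — so this is a Type 0 system.

Type 0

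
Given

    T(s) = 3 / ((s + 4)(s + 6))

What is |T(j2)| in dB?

|T(j2)|_dB ≈ -19.5 dB

Substitute s = j2: numerator = 3, denominator = 20 + j20.
|T(j2)| = |3| / |20 + j20| = 3 / 28.284 ≈ 0.1061.
In decibels: 20·log₁₀(0.1061) ≈ -19.5 dB.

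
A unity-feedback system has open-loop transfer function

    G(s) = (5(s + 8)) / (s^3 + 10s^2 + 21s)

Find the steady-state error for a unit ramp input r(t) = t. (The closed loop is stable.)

e_ss = 0.5250

G(s) has one pole at the origin.
This is a Type 1 system. Kv = lim_{s→0} s·G(s) = 40/21.
e_ss = 1/Kv = 1/(40/21) = 21/40 ≈ 0.5250.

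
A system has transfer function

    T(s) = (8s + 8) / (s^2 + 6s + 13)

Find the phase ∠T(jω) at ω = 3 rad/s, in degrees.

∠T(j3) ≈ -5.906°

At s = j3: numerator = 8 + j24, denominator = 4 + j18.
∠T = ∠num − ∠den = 71.565° − (77.471°) = -5.906°.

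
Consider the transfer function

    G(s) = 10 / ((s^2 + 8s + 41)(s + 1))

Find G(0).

G(0) = 10/41 ≈ 0.2439

Set s = 0: G(0) = (10) / (41) = 10/41.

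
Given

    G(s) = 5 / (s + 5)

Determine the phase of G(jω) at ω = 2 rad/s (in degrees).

∠G(j2) ≈ -21.80°

At s = j2: numerator = 5, denominator = 5 + j2.
∠G = ∠num − ∠den = 0° − (21.801°) = -21.80°.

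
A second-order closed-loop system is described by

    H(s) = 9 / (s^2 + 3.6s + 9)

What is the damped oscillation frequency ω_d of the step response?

ω_d = 2.400 rad/s

Comparing s^2 + 3.6s + 9 to s^2 + 2ζωₙs + ωₙ²: ωₙ = 3 rad/s and ζ = 3.6/(2·3) = 0.6.
ζωₙ = 3.6/2 = 1.8, so ω_d = ωₙ√(1−ζ²) = √(ωₙ² − (ζωₙ)²) = √(9 − 1.8²) = √5.76 = 2.400 rad/s.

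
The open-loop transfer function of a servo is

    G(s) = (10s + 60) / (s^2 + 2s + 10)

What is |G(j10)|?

Substitute s = j10: numerator = 60 + j100, denominator = -90 + j20.
|G(j10)| = |60 + j100| / |-90 + j20| = 116.62 / 92.195 ≈ 1.265.

|G(j10)| ≈ 1.265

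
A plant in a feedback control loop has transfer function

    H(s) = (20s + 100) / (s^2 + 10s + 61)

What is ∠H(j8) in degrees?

At s = j8: numerator = 100 + j160, denominator = -3 + j80.
∠H = ∠num − ∠den = 57.995° − (92.148°) = -34.15°.

∠H(j8) ≈ -34.15°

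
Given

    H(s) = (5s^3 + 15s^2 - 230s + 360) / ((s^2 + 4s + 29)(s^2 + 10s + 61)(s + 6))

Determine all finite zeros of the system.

Set the numerator to zero: 5s^3 + 15s^2 - 230s + 360 = 0, i.e. 5·(s^3 + 3s^2 - 46s + 72) = 0.
Factoring: (s + 9)(s - 4)(s - 2) = 0.

s = -9, 4, 2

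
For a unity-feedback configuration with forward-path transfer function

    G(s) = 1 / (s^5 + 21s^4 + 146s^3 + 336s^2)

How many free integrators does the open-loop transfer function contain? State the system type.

Factor s from the denominator: s^5 + 21s^4 + 146s^3 + 336s^2 = s^2·(s^3 + 21s^2 + 146s + 336).
There are 2 poles at the origin, so the system is Type 2.

Type 2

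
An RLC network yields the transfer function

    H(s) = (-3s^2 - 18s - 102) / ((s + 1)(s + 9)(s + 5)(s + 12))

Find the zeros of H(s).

Set the numerator to zero: -3s^2 - 18s - 102 = 0, i.e. -3·(s^2 + 6s + 34) = 0.
Factoring: (s^2 + 6s + 34) = 0.

s = -3 + 5j, -3 - 5j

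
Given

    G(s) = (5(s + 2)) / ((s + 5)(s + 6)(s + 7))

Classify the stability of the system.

stable

The poles can be read from the denominator factors: s = -5, -6, -7.
Since all poles lie strictly in the left half-plane, the system is stable.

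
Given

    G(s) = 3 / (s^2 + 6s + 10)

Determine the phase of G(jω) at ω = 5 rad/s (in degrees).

∠G(j5) ≈ -116.6°

At s = j5: numerator = 3, denominator = -15 + j30.
∠G = ∠num − ∠den = 0° − (116.57°) = -116.6°.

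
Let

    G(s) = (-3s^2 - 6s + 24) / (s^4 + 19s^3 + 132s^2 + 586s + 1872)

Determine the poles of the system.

s = -8, -1 ± 5j, -9

The poles are the roots of the denominator s^4 + 19s^3 + 132s^2 + 586s + 1872 = 0.
Trying s = -8: the polynomial evaluates to 0, so (s + 8) is a factor.
Dividing out leaves s^3 + 11s^2 + 44s + 234 = 0.
This factors further as (s^2 + 2s + 26)(s + 9) = 0.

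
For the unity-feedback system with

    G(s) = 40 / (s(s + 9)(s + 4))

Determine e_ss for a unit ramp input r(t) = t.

e_ss = 0.9000

G(s) has one pole at the origin.
This is a Type 1 system. Kv = lim_{s→0} s·G(s) = 40/36 = 10/9.
e_ss = 1/Kv = 1/(10/9) = 9/10 ≈ 0.9000.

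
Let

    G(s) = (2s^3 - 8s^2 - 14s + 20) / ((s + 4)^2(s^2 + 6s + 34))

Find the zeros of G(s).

s = -2, 1, 5

Set the numerator to zero: 2s^3 - 8s^2 - 14s + 20 = 0, i.e. 2·(s^3 - 4s^2 - 7s + 10) = 0.
Factoring: (s + 2)(s - 1)(s - 5) = 0.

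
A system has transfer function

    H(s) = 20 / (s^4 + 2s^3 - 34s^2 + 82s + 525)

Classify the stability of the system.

unstable

The denominator s^4 + 2s^3 - 34s^2 + 82s + 525 factors as (s + 7)(s^2 - 8s + 25)(s + 3), giving poles at s = -7, 4 ± 3j, -3.
Since the pole(s) at s = 4 ± 3j lie in the right half-plane, the system is unstable.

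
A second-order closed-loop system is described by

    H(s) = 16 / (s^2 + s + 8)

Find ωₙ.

ωₙ ≈ 2.828 rad/s

Compare the denominator to the standard form s^2 + 2ζωₙs + ωₙ².
ωₙ² = 8, so ωₙ = √8 ≈ 2.828 rad/s.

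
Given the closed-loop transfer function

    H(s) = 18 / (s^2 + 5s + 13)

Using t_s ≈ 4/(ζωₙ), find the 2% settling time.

t_s ≈ 1.600 s

Comparing s^2 + 5s + 13 to s^2 + 2ζωₙs + ωₙ²: ωₙ = √13 ≈ 3.606 rad/s and ζ = 5/(2·√13) ≈ 0.6934.
ζωₙ = 5/2 = 2.5, so t_s ≈ 4/(ζωₙ) = 4/2.5 = 1.600 s.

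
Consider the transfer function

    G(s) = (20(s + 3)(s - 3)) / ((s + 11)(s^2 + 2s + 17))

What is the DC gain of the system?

G(0) = -180/187 ≈ -0.9626

At s = 0 each factor (s + a) contributes a and each (s^2 + bs + c) contributes c.
G(0) = 20·(3) · (-3) / ((11) · (17)) = -180/187 = -180/187.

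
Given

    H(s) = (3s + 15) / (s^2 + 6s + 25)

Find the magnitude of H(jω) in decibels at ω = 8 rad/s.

Substitute s = j8: numerator = 15 + j24, denominator = -39 + j48.
|H(j8)| = |15 + j24| / |-39 + j48| = 28.302 / 61.847 ≈ 0.4576.
In decibels: 20·log₁₀(0.4576) ≈ -6.79 dB.

|H(j8)|_dB ≈ -6.79 dB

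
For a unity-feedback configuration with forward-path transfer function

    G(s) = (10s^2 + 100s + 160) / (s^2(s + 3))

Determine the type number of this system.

The denominator has 2 factors of s at the origin (free integrators), so this is a Type 2 system.

Type 2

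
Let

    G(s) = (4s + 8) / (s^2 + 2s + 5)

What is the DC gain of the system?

Set s = 0: G(0) = (8) / (5) = 8/5.

G(0) = 8/5 ≈ 1.600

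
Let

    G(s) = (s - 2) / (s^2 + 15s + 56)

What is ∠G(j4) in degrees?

At s = j4: numerator = -2 + j4, denominator = 40 + j60.
∠G = ∠num − ∠den = 116.57° − (56.310°) = 60.26°.

∠G(j4) ≈ 60.26°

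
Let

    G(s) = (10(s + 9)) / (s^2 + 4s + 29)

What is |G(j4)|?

|G(j4)| ≈ 4.777

Substitute s = j4: numerator = 90 + j40, denominator = 13 + j16.
|G(j4)| = |90 + j40| / |13 + j16| = 98.489 / 20.616 ≈ 4.777.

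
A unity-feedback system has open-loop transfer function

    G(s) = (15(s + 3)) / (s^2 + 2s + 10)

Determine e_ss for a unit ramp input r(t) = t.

G(s) has no poles at the origin.
This is a Type 0 system; Kv = lim_{s→0} s·G(s) = 0, so the steady-state error for a ramp input is infinite.

e_ss = ∞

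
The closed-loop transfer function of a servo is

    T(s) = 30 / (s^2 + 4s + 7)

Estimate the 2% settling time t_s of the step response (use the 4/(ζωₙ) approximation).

Comparing s^2 + 4s + 7 to s^2 + 2ζωₙs + ωₙ²: ωₙ = √7 ≈ 2.646 rad/s and ζ = 4/(2·√7) ≈ 0.7559.
ζωₙ = 4/2 = 2, so t_s ≈ 4/(ζωₙ) = 4/2 = 2 s.

t_s ≈ 2 s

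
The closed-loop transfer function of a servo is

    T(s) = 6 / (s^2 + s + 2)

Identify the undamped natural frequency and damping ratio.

Compare the denominator to the standard form s^2 + 2ζωₙs + ωₙ².
ωₙ² = 2, so ωₙ = √2 ≈ 1.414 rad/s.
2ζωₙ = 1, so ζ = 1/(2·√2) ≈ 0.3536.

ωₙ ≈ 1.414 rad/s, ζ ≈ 0.3536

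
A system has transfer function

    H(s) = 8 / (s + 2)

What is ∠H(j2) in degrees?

∠H(j2) ≈ -45°

At s = j2: numerator = 8, denominator = 2 + j2.
∠H = ∠num − ∠den = 0° − (45°) = -45°.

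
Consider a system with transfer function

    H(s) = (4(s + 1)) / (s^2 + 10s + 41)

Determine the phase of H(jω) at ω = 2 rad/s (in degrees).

At s = j2: numerator = 4 + j8, denominator = 37 + j20.
∠H = ∠num − ∠den = 63.435° − (28.393°) = 35.04°.

∠H(j2) ≈ 35.04°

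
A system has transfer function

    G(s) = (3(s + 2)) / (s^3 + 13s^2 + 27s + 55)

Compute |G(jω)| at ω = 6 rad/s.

Substitute s = j6: numerator = 6 + j18, denominator = -413 - j54.
|G(j6)| = |6 + j18| / |-413 - j54| = 18.974 / 416.52 ≈ 0.04555.

|G(j6)| ≈ 0.04555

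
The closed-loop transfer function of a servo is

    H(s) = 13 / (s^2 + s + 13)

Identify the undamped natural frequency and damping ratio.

Compare the denominator to the standard form s^2 + 2ζωₙs + ωₙ².
ωₙ² = 13, so ωₙ = √13 ≈ 3.606 rad/s.
2ζωₙ = 1, so ζ = 1/(2·√13) ≈ 0.1387.

ωₙ ≈ 3.606 rad/s, ζ ≈ 0.1387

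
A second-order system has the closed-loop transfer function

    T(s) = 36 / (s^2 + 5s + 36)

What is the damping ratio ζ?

Compare the denominator to the standard form s^2 + 2ζωₙs + ωₙ².
ωₙ² = 36, so ωₙ = 6 rad/s.
2ζωₙ = 5, so ζ = 5/(2·6) ≈ 0.4167.

ζ ≈ 0.4167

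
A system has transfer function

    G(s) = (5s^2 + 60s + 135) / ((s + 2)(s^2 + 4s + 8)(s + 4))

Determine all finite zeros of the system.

Set the numerator to zero: 5s^2 + 60s + 135 = 0, i.e. 5·(s^2 + 12s + 27) = 0.
Factoring: (s + 9)(s + 3) = 0.

s = -9, -3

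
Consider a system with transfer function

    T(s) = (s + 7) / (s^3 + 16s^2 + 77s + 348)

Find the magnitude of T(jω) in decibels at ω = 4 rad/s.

Substitute s = j4: numerator = 7 + j4, denominator = 92 + j244.
|T(j4)| = |7 + j4| / |92 + j244| = 8.0623 / 260.77 ≈ 0.03092.
In decibels: 20·log₁₀(0.03092) ≈ -30.2 dB.

|T(j4)|_dB ≈ -30.2 dB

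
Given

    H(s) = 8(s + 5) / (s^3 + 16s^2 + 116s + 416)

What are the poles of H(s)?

s = -4 + 6j, -4 - 6j, -8

The poles are the roots of the denominator s^3 + 16s^2 + 116s + 416 = 0.
Trying s = -8: the polynomial evaluates to 0, so (s + 8) is a factor.
Dividing out leaves s^2 + 8s + 52 = 0.
The quadratic formula then gives s = -4 ± 6j.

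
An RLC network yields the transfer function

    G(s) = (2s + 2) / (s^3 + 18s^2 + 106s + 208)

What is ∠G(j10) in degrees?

At s = j10: numerator = 2 + j20, denominator = -1592 + j60.
∠G = ∠num − ∠den = 84.289° − (177.84°) = -93.55°.

∠G(j10) ≈ -93.55°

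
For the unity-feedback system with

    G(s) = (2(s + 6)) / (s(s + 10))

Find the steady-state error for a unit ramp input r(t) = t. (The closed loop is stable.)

e_ss = 0.8333

G(s) has one pole at the origin.
This is a Type 1 system. Kv = lim_{s→0} s·G(s) = 12/10 = 6/5.
e_ss = 1/Kv = 1/(6/5) = 5/6 ≈ 0.8333.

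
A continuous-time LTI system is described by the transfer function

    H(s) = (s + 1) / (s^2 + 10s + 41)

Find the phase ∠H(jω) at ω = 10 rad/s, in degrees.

∠H(j10) ≈ -36.25°

At s = j10: numerator = 1 + j10, denominator = -59 + j100.
∠H = ∠num − ∠den = 84.289° − (120.54°) = -36.25°.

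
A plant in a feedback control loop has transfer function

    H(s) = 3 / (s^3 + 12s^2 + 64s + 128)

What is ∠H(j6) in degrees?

∠H(j6) ≈ -151.1°

At s = j6: numerator = 3, denominator = -304 + j168.
∠H = ∠num − ∠den = 0° − (151.07°) = -151.1°.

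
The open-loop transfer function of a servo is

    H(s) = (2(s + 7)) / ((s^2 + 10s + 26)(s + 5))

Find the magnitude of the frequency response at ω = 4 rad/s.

|H(j4)| ≈ 0.06108

Substitute s = j4: numerator = 14 + j8, denominator = -110 + j240.
|H(j4)| = |14 + j8| / |-110 + j240| = 16.125 / 264.01 ≈ 0.06108.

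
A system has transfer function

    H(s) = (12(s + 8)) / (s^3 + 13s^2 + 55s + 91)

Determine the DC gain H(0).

H(0) = 96/91 ≈ 1.055

Set s = 0: H(0) = (96) / (91) = 96/91.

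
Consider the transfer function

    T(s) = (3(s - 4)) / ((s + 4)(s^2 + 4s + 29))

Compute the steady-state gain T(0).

T(0) = -3/29 ≈ -0.1034

At s = 0 each factor (s + a) contributes a and each (s^2 + bs + c) contributes c.
T(0) = 3·(-4) / ((4) · (29)) = -12/116 = -3/29.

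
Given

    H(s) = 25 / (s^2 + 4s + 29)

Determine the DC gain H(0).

Set s = 0: H(0) = (25) / (29) = 25/29.

H(0) = 25/29 ≈ 0.8621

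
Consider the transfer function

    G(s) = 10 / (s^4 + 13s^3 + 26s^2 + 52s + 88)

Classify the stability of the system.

marginally stable

The denominator s^4 + 13s^3 + 26s^2 + 52s + 88 factors as (s^2 + 4)(s + 11)(s + 2), giving poles at s = ±2j, -11, -2.
Since the simple pole(s) at s = ±2j lie on the jω-axis with none in the right half-plane, the system is marginally stable.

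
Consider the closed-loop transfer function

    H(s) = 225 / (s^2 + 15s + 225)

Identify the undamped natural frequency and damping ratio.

ωₙ = 15 rad/s, ζ = 0.5

Compare the denominator to the standard form s^2 + 2ζωₙs + ωₙ².
ωₙ² = 225, so ωₙ = 15 rad/s.
2ζωₙ = 15, so ζ = 15/(2·15) = 0.5.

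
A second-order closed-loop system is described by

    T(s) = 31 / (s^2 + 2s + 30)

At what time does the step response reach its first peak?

Comparing s^2 + 2s + 30 to s^2 + 2ζωₙs + ωₙ²: ωₙ = √30 ≈ 5.477 rad/s and ζ = 2/(2·√30) ≈ 0.1826.
ζωₙ = 2/2 = 1, so ω_d = ωₙ√(1−ζ²) = √(ωₙ² − (ζωₙ)²) = √(30 − 1²) = √29 ≈ 5.385 rad/s.
t_p = π/ω_d = π/5.385 ≈ 0.5834 s.

t_p ≈ 0.5834 s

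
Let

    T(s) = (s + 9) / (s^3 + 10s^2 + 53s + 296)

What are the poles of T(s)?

s = -1 ± 6j, -8

The poles are the roots of the denominator s^3 + 10s^2 + 53s + 296 = 0.
Trying s = -8: the polynomial evaluates to 0, so (s + 8) is a factor.
Dividing out leaves s^2 + 2s + 37 = 0.
The quadratic formula then gives s = -1 ± 6j.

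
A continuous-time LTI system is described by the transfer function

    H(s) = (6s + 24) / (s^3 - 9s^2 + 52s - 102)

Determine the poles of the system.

s = 3 + 5j, 3 - 5j, 3

The poles are the roots of the denominator s^3 - 9s^2 + 52s - 102 = 0.
Trying s = 3: the polynomial evaluates to 0, so (s - 3) is a factor.
Dividing out leaves s^2 - 6s + 34 = 0.
The quadratic formula then gives s = 3 ± 5j.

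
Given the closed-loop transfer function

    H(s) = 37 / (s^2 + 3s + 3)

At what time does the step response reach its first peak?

t_p ≈ 3.628 s

Comparing s^2 + 3s + 3 to s^2 + 2ζωₙs + ωₙ²: ωₙ = √3 ≈ 1.732 rad/s and ζ = 3/(2·√3) ≈ 0.8660.
ζωₙ = 3/2 = 1.5, so ω_d = ωₙ√(1−ζ²) = √(ωₙ² − (ζωₙ)²) = √(3 − 1.5²) = √0.75 ≈ 0.8660 rad/s.
t_p = π/ω_d = π/0.8660 ≈ 3.628 s.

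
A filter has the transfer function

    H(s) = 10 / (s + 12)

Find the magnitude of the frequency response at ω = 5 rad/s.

|H(j5)| ≈ 0.7692

Substitute s = j5: numerator = 10, denominator = 12 + j5.
|H(j5)| = |10| / |12 + j5| = 10 / 13 ≈ 0.7692.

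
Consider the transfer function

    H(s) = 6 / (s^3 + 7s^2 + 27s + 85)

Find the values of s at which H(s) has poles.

s = -1 + 4j, -1 - 4j, -5

The poles are the roots of the denominator s^3 + 7s^2 + 27s + 85 = 0.
Trying s = -5: the polynomial evaluates to 0, so (s + 5) is a factor.
Dividing out leaves s^2 + 2s + 17 = 0.
The quadratic formula then gives s = -1 ± 4j.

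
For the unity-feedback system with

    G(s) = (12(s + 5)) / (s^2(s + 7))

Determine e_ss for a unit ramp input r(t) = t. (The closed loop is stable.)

e_ss = 0

G(s) has 2 poles at the origin.
This is a Type 2 system; for a ramp input the steady-state error is zero.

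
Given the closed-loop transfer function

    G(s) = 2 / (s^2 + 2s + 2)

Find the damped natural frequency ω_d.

Comparing s^2 + 2s + 2 to s^2 + 2ζωₙs + ωₙ²: ωₙ = √2 ≈ 1.414 rad/s and ζ = 2/(2·√2) ≈ 0.7071.
ζωₙ = 2/2 = 1, so ω_d = ωₙ√(1−ζ²) = √(ωₙ² − (ζωₙ)²) = √(2 − 1²) = √1 = 1 rad/s.

ω_d = 1 rad/s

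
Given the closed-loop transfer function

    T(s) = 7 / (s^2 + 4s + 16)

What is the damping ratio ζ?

Compare the denominator to the standard form s^2 + 2ζωₙs + ωₙ².
ωₙ² = 16, so ωₙ = 4 rad/s.
2ζωₙ = 4, so ζ = 4/(2·4) = 0.5.

ζ = 0.5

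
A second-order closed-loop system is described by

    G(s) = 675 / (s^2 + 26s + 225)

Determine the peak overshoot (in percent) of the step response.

Comparing s^2 + 26s + 225 to s^2 + 2ζωₙs + ωₙ²: ωₙ = 15 rad/s and ζ = 26/(2·15) ≈ 0.8667.
%OS = 100·exp(−πζ/√(1−ζ²)) = 100·exp(−π·0.8667/√(1−0.8667²)) ≈ 0.426%.

%OS ≈ 0.426%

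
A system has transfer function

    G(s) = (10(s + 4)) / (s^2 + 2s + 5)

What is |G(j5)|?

Substitute s = j5: numerator = 40 + j50, denominator = -20 + j10.
|G(j5)| = |40 + j50| / |-20 + j10| = 64.031 / 22.361 ≈ 2.864.

|G(j5)| ≈ 2.864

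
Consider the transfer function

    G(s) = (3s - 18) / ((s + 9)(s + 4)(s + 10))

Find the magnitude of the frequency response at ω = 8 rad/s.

Substitute s = j8: numerator = -18 + j24, denominator = -1112 + j816.
|G(j8)| = |-18 + j24| / |-1112 + j816| = 30 / 1379.3 ≈ 0.02175.

|G(j8)| ≈ 0.02175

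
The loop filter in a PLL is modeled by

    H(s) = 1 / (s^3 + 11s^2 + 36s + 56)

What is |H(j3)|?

Substitute s = j3: numerator = 1, denominator = -43 + j81.
|H(j3)| = |1| / |-43 + j81| = 1 / 91.706 ≈ 0.01090.

|H(j3)| ≈ 0.01090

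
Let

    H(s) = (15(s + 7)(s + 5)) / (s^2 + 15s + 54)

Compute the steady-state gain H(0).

Set s = 0: H(0) = (525) / (54) = 175/18.

H(0) = 175/18 ≈ 9.722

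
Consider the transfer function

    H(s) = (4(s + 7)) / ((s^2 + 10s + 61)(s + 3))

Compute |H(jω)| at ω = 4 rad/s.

Substitute s = j4: numerator = 28 + j16, denominator = -25 + j300.
|H(j4)| = |28 + j16| / |-25 + j300| = 32.249 / 301.04 ≈ 0.1071.

|H(j4)| ≈ 0.1071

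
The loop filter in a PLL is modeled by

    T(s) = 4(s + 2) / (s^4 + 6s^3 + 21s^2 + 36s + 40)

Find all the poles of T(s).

s = -1 ± 2j, -2 ± 2j

The poles are the roots of the denominator s^4 + 6s^3 + 21s^2 + 36s + 40 = 0.
No real roots exist; factor into two real quadratics: (s^2 + 2s + 5)(s^2 + 4s + 8) = 0.
Each quadratic gives a conjugate pair via the quadratic formula.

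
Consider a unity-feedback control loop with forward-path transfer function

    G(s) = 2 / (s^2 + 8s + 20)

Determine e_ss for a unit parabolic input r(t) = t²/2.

e_ss = ∞

G(s) has no poles at the origin.
This is a Type 0 system; Ka = lim_{s→0} s^2·G(s) = 0, so the steady-state error for a parabola input is infinite.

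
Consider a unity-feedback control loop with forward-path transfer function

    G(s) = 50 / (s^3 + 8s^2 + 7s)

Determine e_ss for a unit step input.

e_ss = 0

G(s) has one pole at the origin.
This is a Type 1 system; for a step input the steady-state error is zero.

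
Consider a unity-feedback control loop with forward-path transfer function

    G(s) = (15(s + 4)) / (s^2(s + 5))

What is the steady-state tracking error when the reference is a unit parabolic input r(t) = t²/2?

G(s) has 2 poles at the origin.
This is a Type 2 system. Ka = lim_{s→0} s^2·G(s) = 60/5 = 12.
e_ss = 1/Ka = 1/(12) = 1/12 ≈ 0.08333.

e_ss = 0.08333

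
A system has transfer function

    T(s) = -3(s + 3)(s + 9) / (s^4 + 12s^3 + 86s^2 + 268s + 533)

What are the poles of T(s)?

The poles are the roots of the denominator s^4 + 12s^3 + 86s^2 + 268s + 533 = 0.
No real roots exist; factor into two real quadratics: (s^2 + 4s + 13)(s^2 + 8s + 41) = 0.
Each quadratic gives a conjugate pair via the quadratic formula.

s = -2 ± 3j, -4 ± 5j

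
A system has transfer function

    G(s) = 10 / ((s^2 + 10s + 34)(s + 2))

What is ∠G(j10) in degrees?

∠G(j10) ≈ 157.9°

At s = j10: numerator = 10, denominator = -1132 - j460.
∠G = ∠num − ∠den = 0° − (-157.89°) = 157.9°.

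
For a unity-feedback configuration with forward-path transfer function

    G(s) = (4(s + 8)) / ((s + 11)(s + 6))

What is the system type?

The denominator has no factor of s at the origin — no free integrator — so this is a Type 0 system.

Type 0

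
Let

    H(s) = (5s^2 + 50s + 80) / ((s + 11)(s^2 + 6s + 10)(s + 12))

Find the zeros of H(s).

s = -8, -2

Set the numerator to zero: 5s^2 + 50s + 80 = 0, i.e. 5·(s^2 + 10s + 16) = 0.
Factoring: (s + 8)(s + 2) = 0.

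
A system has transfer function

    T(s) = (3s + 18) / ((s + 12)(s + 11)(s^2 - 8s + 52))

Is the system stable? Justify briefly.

unstable

The poles can be read from the denominator factors: s = -12, -11, 4 ± 6j.
Since the pole(s) at s = 4 + 6j, 4 - 6j lie in the right half-plane, the system is unstable.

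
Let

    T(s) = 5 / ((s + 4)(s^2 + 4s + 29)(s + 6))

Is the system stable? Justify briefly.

stable

The poles can be read from the denominator factors: s = -4, -2 ± 5j, -6.
Since all poles lie strictly in the left half-plane, the system is stable.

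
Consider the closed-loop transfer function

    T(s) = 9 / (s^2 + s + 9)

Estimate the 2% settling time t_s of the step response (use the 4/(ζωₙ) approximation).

t_s ≈ 8 s

Comparing s^2 + s + 9 to s^2 + 2ζωₙs + ωₙ²: ωₙ = 3 rad/s and ζ = 1/(2·3) ≈ 0.1667.
ζωₙ = 1/2 = 0.5, so t_s ≈ 4/(ζωₙ) = 4/0.5 = 8 s.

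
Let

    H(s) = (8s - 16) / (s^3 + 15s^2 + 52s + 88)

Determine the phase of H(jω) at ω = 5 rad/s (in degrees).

At s = j5: numerator = -16 + j40, denominator = -287 + j135.
∠H = ∠num − ∠den = 111.80° − (154.81°) = -43.01°.

∠H(j5) ≈ -43.01°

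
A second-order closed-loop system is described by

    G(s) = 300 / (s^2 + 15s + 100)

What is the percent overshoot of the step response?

Comparing s^2 + 15s + 100 to s^2 + 2ζωₙs + ωₙ²: ωₙ = 10 rad/s and ζ = 15/(2·10) = 0.75.
%OS = 100·exp(−πζ/√(1−ζ²)) = 100·exp(−π·0.75/√(1−0.75²)) ≈ 2.84%.

%OS ≈ 2.84%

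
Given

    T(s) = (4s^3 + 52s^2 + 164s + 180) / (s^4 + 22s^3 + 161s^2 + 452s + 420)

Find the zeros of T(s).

s = -2 + j, -2 - j, -9

Set the numerator to zero: 4s^3 + 52s^2 + 164s + 180 = 0, i.e. 4·(s^3 + 13s^2 + 41s + 45) = 0.
Factoring: (s^2 + 4s + 5)(s + 9) = 0.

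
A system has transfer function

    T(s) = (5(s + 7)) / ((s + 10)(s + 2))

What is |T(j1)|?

|T(j1)| ≈ 1.573

Substitute s = j1: numerator = 35 + j5, denominator = 19 + j12.
|T(j1)| = |35 + j5| / |19 + j12| = 35.355 / 22.472 ≈ 1.573.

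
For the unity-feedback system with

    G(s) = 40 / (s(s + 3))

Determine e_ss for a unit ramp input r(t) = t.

e_ss = 0.07500

G(s) has one pole at the origin.
This is a Type 1 system. Kv = lim_{s→0} s·G(s) = 40/3.
e_ss = 1/Kv = 1/(40/3) = 3/40 ≈ 0.07500.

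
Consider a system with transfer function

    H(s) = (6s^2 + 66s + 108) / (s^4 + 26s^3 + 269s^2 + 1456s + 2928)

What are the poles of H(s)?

s = -4, -5 + 6j, -5 - 6j, -12

The poles are the roots of the denominator s^4 + 26s^3 + 269s^2 + 1456s + 2928 = 0.
Trying s = -4: the polynomial evaluates to 0, so (s + 4) is a factor.
Dividing out leaves s^3 + 22s^2 + 181s + 732 = 0.
This factors further as (s^2 + 10s + 61)(s + 12) = 0.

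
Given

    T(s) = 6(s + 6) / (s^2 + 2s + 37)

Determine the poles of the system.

s = -1 + 6j, -1 - 6j

The poles are the roots of the denominator s^2 + 2s + 37 = 0.
Using the quadratic formula: s = (-2 ± √(-144))/2 = -1 ± 6j.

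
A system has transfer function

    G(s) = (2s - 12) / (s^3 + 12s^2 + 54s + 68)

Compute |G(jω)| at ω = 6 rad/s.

|G(j6)| ≈ 0.04470

Substitute s = j6: numerator = -12 + j12, denominator = -364 + j108.
|G(j6)| = |-12 + j12| / |-364 + j108| = 16.971 / 379.68 ≈ 0.04470.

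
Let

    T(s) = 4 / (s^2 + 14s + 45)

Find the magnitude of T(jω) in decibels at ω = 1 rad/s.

Substitute s = j1: numerator = 4, denominator = 44 + j14.
|T(j1)| = |4| / |44 + j14| = 4 / 46.174 ≈ 0.08663.
In decibels: 20·log₁₀(0.08663) ≈ -21.2 dB.

|T(j1)|_dB ≈ -21.2 dB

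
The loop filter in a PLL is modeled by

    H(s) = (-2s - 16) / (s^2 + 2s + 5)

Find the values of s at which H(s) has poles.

s = -1 + 2j, -1 - 2j

The poles are the roots of the denominator s^2 + 2s + 5 = 0.
Using the quadratic formula: s = (-2 ± √(-16))/2 = -1 ± 2j.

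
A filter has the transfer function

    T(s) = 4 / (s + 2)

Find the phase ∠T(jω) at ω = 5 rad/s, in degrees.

At s = j5: numerator = 4, denominator = 2 + j5.
∠T = ∠num − ∠den = 0° − (68.199°) = -68.20°.

∠T(j5) ≈ -68.20°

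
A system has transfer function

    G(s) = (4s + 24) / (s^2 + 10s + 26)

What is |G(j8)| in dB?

Substitute s = j8: numerator = 24 + j32, denominator = -38 + j80.
|G(j8)| = |24 + j32| / |-38 + j80| = 40 / 88.566 ≈ 0.4516.
In decibels: 20·log₁₀(0.4516) ≈ -6.90 dB.

|G(j8)|_dB ≈ -6.90 dB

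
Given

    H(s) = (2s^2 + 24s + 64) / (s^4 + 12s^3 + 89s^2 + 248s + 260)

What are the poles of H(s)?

s = -2 + j, -2 - j, -4 + 6j, -4 - 6j

The poles are the roots of the denominator s^4 + 12s^3 + 89s^2 + 248s + 260 = 0.
No real roots exist; factor into two real quadratics: (s^2 + 4s + 5)(s^2 + 8s + 52) = 0.
Each quadratic gives a conjugate pair via the quadratic formula.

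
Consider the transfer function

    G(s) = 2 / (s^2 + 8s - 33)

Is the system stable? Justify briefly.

unstable

The denominator s^2 + 8s - 33 factors as (s - 3)(s + 11), giving poles at s = 3, -11.
Since the pole(s) at s = 3 lie in the right half-plane, the system is unstable.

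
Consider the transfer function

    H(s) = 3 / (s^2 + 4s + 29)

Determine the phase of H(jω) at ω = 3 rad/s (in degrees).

∠H(j3) ≈ -30.96°

At s = j3: numerator = 3, denominator = 20 + j12.
∠H = ∠num − ∠den = 0° − (30.964°) = -30.96°.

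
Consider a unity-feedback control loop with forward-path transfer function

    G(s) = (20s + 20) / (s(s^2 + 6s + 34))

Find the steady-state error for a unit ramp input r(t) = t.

G(s) has one pole at the origin.
This is a Type 1 system. Kv = lim_{s→0} s·G(s) = 20/34 = 10/17.
e_ss = 1/Kv = 1/(10/17) = 17/10 ≈ 1.700.

e_ss = 1.700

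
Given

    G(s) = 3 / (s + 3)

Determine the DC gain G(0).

At s = 0 each factor (s + a) contributes a and each (s^2 + bs + c) contributes c.
G(0) = 3·1 / ((3)) = 3/3 = 1.

G(0) = 1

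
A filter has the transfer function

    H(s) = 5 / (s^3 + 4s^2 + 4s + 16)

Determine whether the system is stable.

marginally stable

The denominator s^3 + 4s^2 + 4s + 16 factors as (s^2 + 4)(s + 4), giving poles at s = ±2j, -4.
Since the simple pole(s) at s = 2j, -2j lie on the jω-axis with none in the right half-plane, the system is marginally stable.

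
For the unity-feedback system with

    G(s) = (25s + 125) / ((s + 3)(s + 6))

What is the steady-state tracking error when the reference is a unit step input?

e_ss = 0.1259

G(s) has no poles at the origin.
This is a Type 0 system. Kp = lim_{s→0} G(s) = 125/18.
e_ss = 1/(1 + Kp) = 1/(1 + 125/18) = 18/143 ≈ 0.1259.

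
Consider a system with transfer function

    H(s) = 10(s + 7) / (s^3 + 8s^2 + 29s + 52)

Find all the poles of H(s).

s = -2 ± 3j, -4

The poles are the roots of the denominator s^3 + 8s^2 + 29s + 52 = 0.
Trying s = -4: the polynomial evaluates to 0, so (s + 4) is a factor.
Dividing out leaves s^2 + 4s + 13 = 0.
The quadratic formula then gives s = -2 ± 3j.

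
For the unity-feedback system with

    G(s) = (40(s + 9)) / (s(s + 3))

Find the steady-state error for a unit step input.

e_ss = 0

G(s) has one pole at the origin.
This is a Type 1 system; for a step input the steady-state error is zero.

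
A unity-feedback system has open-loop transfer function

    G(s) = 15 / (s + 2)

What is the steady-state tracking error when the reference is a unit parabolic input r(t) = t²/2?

e_ss = ∞

G(s) has no poles at the origin.
This is a Type 0 system; Ka = lim_{s→0} s^2·G(s) = 0, so the steady-state error for a parabola input is infinite.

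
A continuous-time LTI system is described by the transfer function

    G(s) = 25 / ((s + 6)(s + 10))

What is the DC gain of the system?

At s = 0 each factor (s + a) contributes a and each (s^2 + bs + c) contributes c.
G(0) = 25·1 / ((6) · (10)) = 25/60 = 5/12.

G(0) = 5/12 ≈ 0.4167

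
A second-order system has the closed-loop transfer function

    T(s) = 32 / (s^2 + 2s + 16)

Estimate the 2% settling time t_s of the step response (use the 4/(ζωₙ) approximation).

t_s ≈ 4 s

Comparing s^2 + 2s + 16 to s^2 + 2ζωₙs + ωₙ²: ωₙ = 4 rad/s and ζ = 2/(2·4) = 0.25.
ζωₙ = 2/2 = 1, so t_s ≈ 4/(ζωₙ) = 4/1 = 4 s.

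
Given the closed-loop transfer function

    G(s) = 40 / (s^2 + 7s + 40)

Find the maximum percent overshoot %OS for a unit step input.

Comparing s^2 + 7s + 40 to s^2 + 2ζωₙs + ωₙ²: ωₙ = √40 ≈ 6.325 rad/s and ζ = 7/(2·√40) ≈ 0.5534.
%OS = 100·exp(−πζ/√(1−ζ²)) = 100·exp(−π·0.5534/√(1−0.5534²)) ≈ 12.4%.

%OS ≈ 12.4%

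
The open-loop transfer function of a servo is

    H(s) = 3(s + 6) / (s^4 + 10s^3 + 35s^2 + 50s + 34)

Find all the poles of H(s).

The poles are the roots of the denominator s^4 + 10s^3 + 35s^2 + 50s + 34 = 0.
No real roots exist; factor into two real quadratics: (s^2 + 8s + 17)(s^2 + 2s + 2) = 0.
Each quadratic gives a conjugate pair via the quadratic formula.

s = -4 ± j, -1 ± j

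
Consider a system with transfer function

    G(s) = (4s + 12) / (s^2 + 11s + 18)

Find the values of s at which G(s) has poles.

s = -2, -9

The poles are the roots of the denominator s^2 + 11s + 18 = 0.
Factoring: (s + 2)(s + 9) = 0, so s = -2 and s = -9.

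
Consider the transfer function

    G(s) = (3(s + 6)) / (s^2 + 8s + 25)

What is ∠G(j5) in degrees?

At s = j5: numerator = 18 + j15, denominator = j40.
∠G = ∠num − ∠den = 39.806° − (90°) = -50.19°.

∠G(j5) ≈ -50.19°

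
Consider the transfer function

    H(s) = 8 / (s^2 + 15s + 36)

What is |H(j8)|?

|H(j8)| ≈ 0.06492

Substitute s = j8: numerator = 8, denominator = -28 + j120.
|H(j8)| = |8| / |-28 + j120| = 8 / 123.22 ≈ 0.06492.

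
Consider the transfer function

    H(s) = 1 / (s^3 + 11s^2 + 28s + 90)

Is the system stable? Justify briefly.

The denominator s^3 + 11s^2 + 28s + 90 factors as (s + 9)(s^2 + 2s + 10), giving poles at s = -9, -1 ± 3j.
Since all poles lie strictly in the left half-plane, the system is stable.

stable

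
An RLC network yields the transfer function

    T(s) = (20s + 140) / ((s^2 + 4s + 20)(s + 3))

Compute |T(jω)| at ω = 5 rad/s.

|T(j5)| ≈ 1.431

Substitute s = j5: numerator = 140 + j100, denominator = -115 + j35.
|T(j5)| = |140 + j100| / |-115 + j35| = 172.05 / 120.21 ≈ 1.431.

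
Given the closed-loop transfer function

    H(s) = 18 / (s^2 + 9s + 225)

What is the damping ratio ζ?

ζ = 0.3

Compare the denominator to the standard form s^2 + 2ζωₙs + ωₙ².
ωₙ² = 225, so ωₙ = 15 rad/s.
2ζωₙ = 9, so ζ = 9/(2·15) = 0.3.
With ζ = 0.3 the response is underdamped.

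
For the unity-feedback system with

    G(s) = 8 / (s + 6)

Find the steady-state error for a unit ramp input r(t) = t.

e_ss = ∞

G(s) has no poles at the origin.
This is a Type 0 system; Kv = lim_{s→0} s·G(s) = 0, so the steady-state error for a ramp input is infinite.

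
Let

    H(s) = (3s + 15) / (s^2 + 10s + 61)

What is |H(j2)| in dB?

Substitute s = j2: numerator = 15 + j6, denominator = 57 + j20.
|H(j2)| = |15 + j6| / |57 + j20| = 16.155 / 60.407 ≈ 0.2674.
In decibels: 20·log₁₀(0.2674) ≈ -11.5 dB.

|H(j2)|_dB ≈ -11.5 dB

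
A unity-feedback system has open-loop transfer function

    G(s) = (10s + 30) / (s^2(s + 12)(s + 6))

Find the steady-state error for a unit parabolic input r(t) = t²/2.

e_ss = 2.400

G(s) has 2 poles at the origin.
This is a Type 2 system. Ka = lim_{s→0} s^2·G(s) = 30/72 = 5/12.
e_ss = 1/Ka = 1/(5/12) = 12/5 ≈ 2.400.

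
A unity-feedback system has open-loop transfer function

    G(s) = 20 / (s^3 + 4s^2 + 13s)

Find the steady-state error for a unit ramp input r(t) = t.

G(s) has one pole at the origin.
This is a Type 1 system. Kv = lim_{s→0} s·G(s) = 20/13.
e_ss = 1/Kv = 1/(20/13) = 13/20 ≈ 0.6500.

e_ss = 0.6500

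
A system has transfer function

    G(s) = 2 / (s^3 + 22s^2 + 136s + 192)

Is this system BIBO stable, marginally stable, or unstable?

stable

The denominator s^3 + 22s^2 + 136s + 192 factors as (s + 12)(s + 2)(s + 8), giving poles at s = -12, -2, -8.
Since all poles lie strictly in the left half-plane, the system is stable.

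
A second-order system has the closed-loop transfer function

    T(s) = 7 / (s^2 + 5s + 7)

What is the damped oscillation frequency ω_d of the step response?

Comparing s^2 + 5s + 7 to s^2 + 2ζωₙs + ωₙ²: ωₙ = √7 ≈ 2.646 rad/s and ζ = 5/(2·√7) ≈ 0.9449.
ζωₙ = 5/2 = 2.5, so ω_d = ωₙ√(1−ζ²) = √(ωₙ² − (ζωₙ)²) = √(7 − 2.5²) = √0.75 ≈ 0.8660 rad/s.

ω_d ≈ 0.8660 rad/s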